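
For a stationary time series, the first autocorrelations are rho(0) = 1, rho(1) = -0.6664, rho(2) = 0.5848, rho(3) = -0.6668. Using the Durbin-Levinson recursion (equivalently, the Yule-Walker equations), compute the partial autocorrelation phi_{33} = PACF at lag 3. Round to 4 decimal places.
\phi_{33} = -0.3980

The PACF at lag k is phi_{kk}, the last component of the solution
to the Yule-Walker system G_k phi = r_k where
  (G_k)_{ij} = rho(|i - j|), (r_k)_i = rho(i), i,j = 1..k.
Equivalently, Durbin-Levinson gives phi_{kk} iteratively:
  phi_{11} = rho(1)
  phi_{kk} = [rho(k) - sum_{j=1..k-1} phi_{k-1,j} rho(k-j)]
            / [1 - sum_{j=1..k-1} phi_{k-1,j} rho(j)],
  phi_{k,j} = phi_{k-1,j} - phi_{kk} phi_{k-1,k-j},  j = 1..k-1.
Step k = 1:
  phi_11 = rho(1) = -0.6664.
Step k = 2:
  phi_22 = [rho(2) - phi_11 rho(1)] / [1 - phi_11 rho(1)] = [0.5848 - (-0.6664)(-0.6664)] / [1 - (-0.6664)(-0.6664)]
         = 0.14071104 / 0.55591104 = 0.253118.
  Update: phi_21 = phi_11 - phi_22 phi_11 = -0.6664 - (0.253118)(-0.6664) = -0.497722.
Step k = 3:
  phi_33 = [rho(3) - phi_21 rho(2) - phi_22 rho(1)] / [1 - phi_21 rho(1) - phi_22 rho(2)]
    numerator   = -0.6668 - (-0.497722)(0.5848) - (0.253118)(-0.6664) = -0.20705427
    denominator = 1 - (-0.497722)(-0.6664) - (0.253118)(0.5848) = 0.52029456
  phi_33 = -0.20705427 / 0.52029456 = -0.398.
Therefore phi_{33} = -0.3980.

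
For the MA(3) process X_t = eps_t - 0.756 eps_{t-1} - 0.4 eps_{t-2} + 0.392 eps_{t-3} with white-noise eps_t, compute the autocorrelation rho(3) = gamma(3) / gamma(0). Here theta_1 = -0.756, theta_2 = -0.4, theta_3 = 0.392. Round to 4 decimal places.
\rho(3) = 0.2079

For an MA(q) process with theta_0 = 1, the autocovariance is
  gamma(k) = sigma^2 * sum_{i=0..q-k} theta_i * theta_{i+k},
and rho(k) = gamma(k) / gamma(0). Sigma^2 cancels.
  numerator   = (1)*(0.392) = 0.392.
  denominator = (1)^2 + (-0.756)^2 + (-0.4)^2 + (0.392)^2 = 1.8852.
  rho(3) = 0.392 / 1.8852 = 0.2079.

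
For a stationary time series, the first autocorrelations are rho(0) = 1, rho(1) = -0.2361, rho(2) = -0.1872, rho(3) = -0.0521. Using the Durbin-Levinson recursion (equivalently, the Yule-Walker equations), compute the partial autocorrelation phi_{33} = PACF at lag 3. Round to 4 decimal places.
\phi_{33} = -0.1910

The PACF at lag k is phi_{kk}, the last component of the solution
to the Yule-Walker system G_k phi = r_k where
  (G_k)_{ij} = rho(|i - j|), (r_k)_i = rho(i), i,j = 1..k.
Equivalently, Durbin-Levinson gives phi_{kk} iteratively:
  phi_{11} = rho(1)
  phi_{kk} = [rho(k) - sum_{j=1..k-1} phi_{k-1,j} rho(k-j)]
            / [1 - sum_{j=1..k-1} phi_{k-1,j} rho(j)],
  phi_{k,j} = phi_{k-1,j} - phi_{kk} phi_{k-1,k-j},  j = 1..k-1.
Step k = 1:
  phi_11 = rho(1) = -0.2361.
Step k = 2:
  phi_22 = [rho(2) - phi_11 rho(1)] / [1 - phi_11 rho(1)] = [-0.1872 - (-0.2361)(-0.2361)] / [1 - (-0.2361)(-0.2361)]
         = -0.24294321 / 0.94425679 = -0.257285.
  Update: phi_21 = phi_11 - phi_22 phi_11 = -0.2361 - (-0.257285)(-0.2361) = -0.296845.
Step k = 3:
  phi_33 = [rho(3) - phi_21 rho(2) - phi_22 rho(1)] / [1 - phi_21 rho(1) - phi_22 rho(2)]
    numerator   = -0.0521 - (-0.296845)(-0.1872) - (-0.257285)(-0.2361) = -0.1684144
    denominator = 1 - (-0.296845)(-0.2361) - (-0.257285)(-0.1872) = 0.88175112
  phi_33 = -0.1684144 / 0.88175112 = -0.191.
Therefore phi_{33} = -0.1910.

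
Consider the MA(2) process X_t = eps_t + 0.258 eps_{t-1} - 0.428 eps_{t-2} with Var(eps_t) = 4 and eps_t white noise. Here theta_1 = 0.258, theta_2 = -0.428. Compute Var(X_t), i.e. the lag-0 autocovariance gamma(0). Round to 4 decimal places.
\gamma(0) = 4.9990

For an MA(q) process X_t = eps_t + sum_i theta_i eps_{t-i} with
Var(eps_t) = sigma^2, the variance is
  gamma(0) = sigma^2 * (1 + sum_i theta_i^2).
  sum_i theta_i^2 = (0.258)^2 + (-0.428)^2 = 0.066564 + 0.183184 = 0.249748.
  gamma(0) = 4 * (1 + 0.249748) = 4 * 1.249748 = 4.998992, which rounds to 4.9990.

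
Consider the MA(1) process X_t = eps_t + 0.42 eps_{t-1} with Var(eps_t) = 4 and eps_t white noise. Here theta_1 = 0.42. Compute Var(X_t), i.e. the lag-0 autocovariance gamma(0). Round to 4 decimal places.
\gamma(0) = 4.7056

For an MA(q) process X_t = eps_t + sum_i theta_i eps_{t-i} with
Var(eps_t) = sigma^2, the variance is
  gamma(0) = sigma^2 * (1 + sum_i theta_i^2).
  sum_i theta_i^2 = (0.42)^2 = 0.1764.
  gamma(0) = 4 * (1 + 0.1764) = 4 * 1.1764 = 4.7056.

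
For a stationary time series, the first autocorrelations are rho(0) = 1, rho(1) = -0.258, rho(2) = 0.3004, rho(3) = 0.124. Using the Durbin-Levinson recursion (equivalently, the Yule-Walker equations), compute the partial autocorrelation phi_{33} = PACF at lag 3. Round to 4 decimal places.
\phi_{33} = 0.2820

The PACF at lag k is phi_{kk}, the last component of the solution
to the Yule-Walker system G_k phi = r_k where
  (G_k)_{ij} = rho(|i - j|), (r_k)_i = rho(i), i,j = 1..k.
Equivalently, Durbin-Levinson gives phi_{kk} iteratively:
  phi_{11} = rho(1)
  phi_{kk} = [rho(k) - sum_{j=1..k-1} phi_{k-1,j} rho(k-j)]
            / [1 - sum_{j=1..k-1} phi_{k-1,j} rho(j)],
  phi_{k,j} = phi_{k-1,j} - phi_{kk} phi_{k-1,k-j},  j = 1..k-1.
Step k = 1:
  phi_11 = rho(1) = -0.258.
Step k = 2:
  phi_22 = [rho(2) - phi_11 rho(1)] / [1 - phi_11 rho(1)] = [0.3004 - (-0.258)(-0.258)] / [1 - (-0.258)(-0.258)]
         = 0.233836 / 0.933436 = 0.250511.
  Update: phi_21 = phi_11 - phi_22 phi_11 = -0.258 - (0.250511)(-0.258) = -0.193368.
Step k = 3:
  phi_33 = [rho(3) - phi_21 rho(2) - phi_22 rho(1)] / [1 - phi_21 rho(1) - phi_22 rho(2)]
    numerator   = 0.124 - (-0.193368)(0.3004) - (0.250511)(-0.258) = 0.24671964
    denominator = 1 - (-0.193368)(-0.258) - (0.250511)(0.3004) = 0.87485751
  phi_33 = 0.24671964 / 0.87485751 = 0.282.
Therefore phi_{33} = 0.2820.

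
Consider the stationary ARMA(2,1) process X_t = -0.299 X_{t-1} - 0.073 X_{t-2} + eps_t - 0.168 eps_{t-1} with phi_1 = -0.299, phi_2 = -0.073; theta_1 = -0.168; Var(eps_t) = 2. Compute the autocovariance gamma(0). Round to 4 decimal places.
\gamma(0) = 2.4456

Multiply the model equation by X_{t-k} and take expectations. With theta_0 = psi_0 = 1 and psi_j the MA(infinity) weights, this gives
  gamma(k) - sum_i phi_i gamma(k-i) = c_k,
  c_k = sigma^2 * sum_{j=k..q} theta_j psi_{j-k}   (c_k = 0 for k > q),
using gamma(-m) = gamma(m).
psi-weights needed (psi_j = theta_j + sum_i phi_i psi_{j-i}):
  psi_1 = theta_1 + phi_1 = -0.168 + (-0.299) = -0.467
Right-hand sides:
  c_0 = sigma^2 (1 + theta_1 psi_1) = 2 * (1 + (-0.168)(-0.467)) = 2 * 1.078456 = 2.156912
  c_1 = sigma^2 theta_1 = 2 * (-0.168) = -0.336
  c_2 = 0
Equations for k = 0, 1, 2 (AR order 2, c_2 = 0):
  (E0) gamma(0) = phi_1 gamma(1) + phi_2 gamma(2) + c_0
  (E1) gamma(1) = phi_1 gamma(0) + phi_2 gamma(1) + c_1
  (E2) gamma(2) = phi_1 gamma(1) + phi_2 gamma(0)
From (E1): gamma(1) = A gamma(0) + B with
  A = phi_1 / (1 - phi_2) = -0.299 / 1.073 = -0.278658,   B = c_1 / (1 - phi_2) = -0.336 / 1.073 = -0.313141.
Insert (E2) into (E0): gamma(0) (1 - phi_2^2) = phi_1 (1 + phi_2) gamma(1) + c_0.
  phi_1 (1 + phi_2) = (-0.299)(0.927) = -0.277173,   1 - phi_2^2 = 0.994671.
Replace gamma(1) by A gamma(0) + B and collect gamma(0):
  gamma(0) [0.994671 - (-0.277173)(-0.278658)] = (-0.277173)(-0.313141) + 2.156912
  gamma(0) * 0.917435 = 2.243706
  gamma(0) = 2.243706 / 0.917435 = 2.445631.
Therefore gamma(0) = 2.4456 (to 4 decimal places).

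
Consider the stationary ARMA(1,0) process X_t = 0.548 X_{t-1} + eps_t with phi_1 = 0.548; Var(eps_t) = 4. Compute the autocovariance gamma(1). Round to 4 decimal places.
\gamma(1) = 3.1328

Multiply the model equation by X_{t-k} and take expectations. With theta_0 = psi_0 = 1 and psi_j the MA(infinity) weights, this gives
  gamma(k) - sum_i phi_i gamma(k-i) = c_k,
  c_k = sigma^2 * sum_{j=k..q} theta_j psi_{j-k}   (c_k = 0 for k > q),
using gamma(-m) = gamma(m).
Pure AR (q = 0): c_0 = sigma^2 = 4, c_k = 0 for k >= 1.
Equations for k = 0 and k = 1 (AR order 1):
  gamma(0) = phi_1 gamma(1) + c_0
  gamma(1) = phi_1 gamma(0) + c_1
Substituting the second into the first: gamma(0) (1 - phi_1^2) = c_0 + phi_1 c_1, so
  gamma(0) = c_0 / (1 - phi_1^2) = 4 / (1 - (0.548)^2) = 4 / 0.699696 = 5.716768.
  gamma(1) = phi_1 gamma(0) = (0.548)(5.716768) = 3.132789.
Therefore gamma(1) = 3.1328 (to 4 decimal places).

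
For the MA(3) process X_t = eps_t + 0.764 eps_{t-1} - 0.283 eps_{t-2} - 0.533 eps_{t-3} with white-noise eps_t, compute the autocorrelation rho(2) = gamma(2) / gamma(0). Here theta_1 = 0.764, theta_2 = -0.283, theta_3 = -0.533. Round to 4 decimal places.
\rho(2) = -0.3543

For an MA(q) process with theta_0 = 1, the autocovariance is
  gamma(k) = sigma^2 * sum_{i=0..q-k} theta_i * theta_{i+k},
and rho(k) = gamma(k) / gamma(0). Sigma^2 cancels.
  numerator   = (1)*(-0.283) + (0.764)*(-0.533) = -0.690212.
  denominator = (1)^2 + (0.764)^2 + (-0.283)^2 + (-0.533)^2 = 1.947874.
  rho(2) = -0.690212 / 1.947874 = -0.3543.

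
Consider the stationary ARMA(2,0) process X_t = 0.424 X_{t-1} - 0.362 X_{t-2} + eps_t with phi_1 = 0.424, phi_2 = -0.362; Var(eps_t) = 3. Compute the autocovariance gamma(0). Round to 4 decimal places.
\gamma(0) = 3.8229

Multiply the model equation by X_{t-k} and take expectations. With theta_0 = psi_0 = 1 and psi_j the MA(infinity) weights, this gives
  gamma(k) - sum_i phi_i gamma(k-i) = c_k,
  c_k = sigma^2 * sum_{j=k..q} theta_j psi_{j-k}   (c_k = 0 for k > q),
using gamma(-m) = gamma(m).
Pure AR (q = 0): c_0 = sigma^2 = 3, c_k = 0 for k >= 1.
Equations for k = 0, 1, 2 (AR order 2, c_2 = 0):
  (E0) gamma(0) = phi_1 gamma(1) + phi_2 gamma(2) + c_0
  (E1) gamma(1) = phi_1 gamma(0) + phi_2 gamma(1) + c_1
  (E2) gamma(2) = phi_1 gamma(1) + phi_2 gamma(0)
From (E1): gamma(1) = A gamma(0) + B with
  A = phi_1 / (1 - phi_2) = 0.424 / 1.362 = 0.311307,   B = c_1 / (1 - phi_2) = 0 / 1.362 = 0.
Insert (E2) into (E0): gamma(0) (1 - phi_2^2) = phi_1 (1 + phi_2) gamma(1) + c_0.
  phi_1 (1 + phi_2) = (0.424)(0.638) = 0.270512,   1 - phi_2^2 = 0.868956.
Replace gamma(1) by A gamma(0) + B and collect gamma(0):
  gamma(0) [0.868956 - (0.270512)(0.311307)] = c_0 = 3
  gamma(0) * 0.784744 = 3
  gamma(0) = 3 / 0.784744 = 3.822904.
Therefore gamma(0) = 3.8229 (to 4 decimal places).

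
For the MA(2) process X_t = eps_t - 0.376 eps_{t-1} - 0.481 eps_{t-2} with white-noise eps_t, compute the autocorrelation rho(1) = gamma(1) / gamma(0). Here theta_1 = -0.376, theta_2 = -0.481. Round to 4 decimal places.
\rho(1) = -0.1422

For an MA(q) process with theta_0 = 1, the autocovariance is
  gamma(k) = sigma^2 * sum_{i=0..q-k} theta_i * theta_{i+k},
and rho(k) = gamma(k) / gamma(0). Sigma^2 cancels.
  numerator   = (1)*(-0.376) + (-0.376)*(-0.481) = -0.195144.
  denominator = (1)^2 + (-0.376)^2 + (-0.481)^2 = 1.372737.
  rho(1) = -0.195144 / 1.372737 = -0.1422.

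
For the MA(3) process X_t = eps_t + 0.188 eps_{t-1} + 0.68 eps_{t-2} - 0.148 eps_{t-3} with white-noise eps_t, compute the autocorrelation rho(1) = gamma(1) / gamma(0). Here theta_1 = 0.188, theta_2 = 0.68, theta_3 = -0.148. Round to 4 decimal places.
\rho(1) = 0.1416

For an MA(q) process with theta_0 = 1, the autocovariance is
  gamma(k) = sigma^2 * sum_{i=0..q-k} theta_i * theta_{i+k},
and rho(k) = gamma(k) / gamma(0). Sigma^2 cancels.
  numerator   = (1)*(0.188) + (0.188)*(0.68) + (0.68)*(-0.148) = 0.2152.
  denominator = (1)^2 + (0.188)^2 + (0.68)^2 + (-0.148)^2 = 1.519648.
  rho(1) = 0.2152 / 1.519648 = 0.1416.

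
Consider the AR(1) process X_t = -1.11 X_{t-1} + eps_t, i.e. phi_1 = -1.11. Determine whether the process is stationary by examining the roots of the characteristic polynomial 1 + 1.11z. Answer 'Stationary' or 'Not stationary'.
\text{Not stationary}

The AR(p) characteristic polynomial is P(z) = 1 + 1.11z.
Stationarity requires all roots to lie outside the unit circle, i.e. |z| > 1 for every root.
This is linear in z: 1 + (1.11) z = 0  =>  z = -1/(1.11) = -0.900901,  |z| = 0.900901.
Moduli of all roots: 0.9009.
All moduli strictly greater than 1? No.
Verdict: Not stationary.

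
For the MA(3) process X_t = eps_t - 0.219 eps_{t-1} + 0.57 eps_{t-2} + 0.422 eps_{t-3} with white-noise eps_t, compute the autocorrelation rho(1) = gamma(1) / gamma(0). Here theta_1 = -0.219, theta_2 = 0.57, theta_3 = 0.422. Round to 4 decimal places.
\rho(1) = -0.0666

For an MA(q) process with theta_0 = 1, the autocovariance is
  gamma(k) = sigma^2 * sum_{i=0..q-k} theta_i * theta_{i+k},
and rho(k) = gamma(k) / gamma(0). Sigma^2 cancels.
  numerator   = (1)*(-0.219) + (-0.219)*(0.57) + (0.57)*(0.422) = -0.10329.
  denominator = (1)^2 + (-0.219)^2 + (0.57)^2 + (0.422)^2 = 1.550945.
  rho(1) = -0.10329 / 1.550945 = -0.0666.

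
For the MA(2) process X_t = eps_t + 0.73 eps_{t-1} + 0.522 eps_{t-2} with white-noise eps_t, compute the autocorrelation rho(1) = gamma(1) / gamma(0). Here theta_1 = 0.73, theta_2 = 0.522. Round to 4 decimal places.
\rho(1) = 0.6154

For an MA(q) process with theta_0 = 1, the autocovariance is
  gamma(k) = sigma^2 * sum_{i=0..q-k} theta_i * theta_{i+k},
and rho(k) = gamma(k) / gamma(0). Sigma^2 cancels.
  numerator   = (1)*(0.73) + (0.73)*(0.522) = 1.11106.
  denominator = (1)^2 + (0.73)^2 + (0.522)^2 = 1.805384.
  rho(1) = 1.11106 / 1.805384 = 0.6154.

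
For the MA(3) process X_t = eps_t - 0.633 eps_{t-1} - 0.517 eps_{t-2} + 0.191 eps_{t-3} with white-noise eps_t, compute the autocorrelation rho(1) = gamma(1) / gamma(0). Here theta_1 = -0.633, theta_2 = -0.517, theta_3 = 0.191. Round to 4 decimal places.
\rho(1) = -0.2373

For an MA(q) process with theta_0 = 1, the autocovariance is
  gamma(k) = sigma^2 * sum_{i=0..q-k} theta_i * theta_{i+k},
and rho(k) = gamma(k) / gamma(0). Sigma^2 cancels.
  numerator   = (1)*(-0.633) + (-0.633)*(-0.517) + (-0.517)*(0.191) = -0.404486.
  denominator = (1)^2 + (-0.633)^2 + (-0.517)^2 + (0.191)^2 = 1.704459.
  rho(1) = -0.404486 / 1.704459 = -0.2373.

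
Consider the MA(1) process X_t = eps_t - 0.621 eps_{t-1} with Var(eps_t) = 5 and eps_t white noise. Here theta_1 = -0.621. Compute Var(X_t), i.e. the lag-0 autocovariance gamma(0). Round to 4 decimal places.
\gamma(0) = 6.9282

For an MA(q) process X_t = eps_t + sum_i theta_i eps_{t-i} with
Var(eps_t) = sigma^2, the variance is
  gamma(0) = sigma^2 * (1 + sum_i theta_i^2).
  sum_i theta_i^2 = (-0.621)^2 = 0.385641.
  gamma(0) = 5 * (1 + 0.385641) = 5 * 1.385641 = 6.928205, which rounds to 6.9282.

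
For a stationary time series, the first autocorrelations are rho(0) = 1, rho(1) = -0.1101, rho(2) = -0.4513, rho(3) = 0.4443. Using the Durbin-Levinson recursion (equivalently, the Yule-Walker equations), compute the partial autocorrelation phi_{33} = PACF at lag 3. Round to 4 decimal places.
\phi_{33} = 0.4149

The PACF at lag k is phi_{kk}, the last component of the solution
to the Yule-Walker system G_k phi = r_k where
  (G_k)_{ij} = rho(|i - j|), (r_k)_i = rho(i), i,j = 1..k.
Equivalently, Durbin-Levinson gives phi_{kk} iteratively:
  phi_{11} = rho(1)
  phi_{kk} = [rho(k) - sum_{j=1..k-1} phi_{k-1,j} rho(k-j)]
            / [1 - sum_{j=1..k-1} phi_{k-1,j} rho(j)],
  phi_{k,j} = phi_{k-1,j} - phi_{kk} phi_{k-1,k-j},  j = 1..k-1.
Step k = 1:
  phi_11 = rho(1) = -0.1101.
Step k = 2:
  phi_22 = [rho(2) - phi_11 rho(1)] / [1 - phi_11 rho(1)] = [-0.4513 - (-0.1101)(-0.1101)] / [1 - (-0.1101)(-0.1101)]
         = -0.46342201 / 0.98787799 = -0.469109.
  Update: phi_21 = phi_11 - phi_22 phi_11 = -0.1101 - (-0.469109)(-0.1101) = -0.161749.
Step k = 3:
  phi_33 = [rho(3) - phi_21 rho(2) - phi_22 rho(1)] / [1 - phi_21 rho(1) - phi_22 rho(2)]
    numerator   = 0.4443 - (-0.161749)(-0.4513) - (-0.469109)(-0.1101) = 0.31965389
    denominator = 1 - (-0.161749)(-0.1101) - (-0.469109)(-0.4513) = 0.77048276
  phi_33 = 0.31965389 / 0.77048276 = 0.4149.
Therefore phi_{33} = 0.4149.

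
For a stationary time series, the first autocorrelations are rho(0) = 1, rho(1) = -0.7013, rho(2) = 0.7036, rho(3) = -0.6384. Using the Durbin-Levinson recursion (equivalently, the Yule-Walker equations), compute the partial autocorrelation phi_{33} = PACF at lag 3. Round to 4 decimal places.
\phi_{33} = -0.1389

The PACF at lag k is phi_{kk}, the last component of the solution
to the Yule-Walker system G_k phi = r_k where
  (G_k)_{ij} = rho(|i - j|), (r_k)_i = rho(i), i,j = 1..k.
Equivalently, Durbin-Levinson gives phi_{kk} iteratively:
  phi_{11} = rho(1)
  phi_{kk} = [rho(k) - sum_{j=1..k-1} phi_{k-1,j} rho(k-j)]
            / [1 - sum_{j=1..k-1} phi_{k-1,j} rho(j)],
  phi_{k,j} = phi_{k-1,j} - phi_{kk} phi_{k-1,k-j},  j = 1..k-1.
Step k = 1:
  phi_11 = rho(1) = -0.7013.
Step k = 2:
  phi_22 = [rho(2) - phi_11 rho(1)] / [1 - phi_11 rho(1)] = [0.7036 - (-0.7013)(-0.7013)] / [1 - (-0.7013)(-0.7013)]
         = 0.21177831 / 0.50817831 = 0.41674.
  Update: phi_21 = phi_11 - phi_22 phi_11 = -0.7013 - (0.41674)(-0.7013) = -0.40904.
Step k = 3:
  phi_33 = [rho(3) - phi_21 rho(2) - phi_22 rho(1)] / [1 - phi_21 rho(1) - phi_22 rho(2)]
    numerator   = -0.6384 - (-0.40904)(0.7036) - (0.41674)(-0.7013) = -0.05833949
    denominator = 1 - (-0.40904)(-0.7013) - (0.41674)(0.7036) = 0.41992178
  phi_33 = -0.05833949 / 0.41992178 = -0.1389.
Therefore phi_{33} = -0.1389.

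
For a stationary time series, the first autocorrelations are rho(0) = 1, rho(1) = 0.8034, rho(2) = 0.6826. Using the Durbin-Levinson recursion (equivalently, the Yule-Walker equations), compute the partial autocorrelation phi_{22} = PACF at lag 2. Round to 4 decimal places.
\phi_{22} = 0.1048

The PACF at lag k is phi_{kk}, the last component of the solution
to the Yule-Walker system G_k phi = r_k where
  (G_k)_{ij} = rho(|i - j|), (r_k)_i = rho(i), i,j = 1..k.
Equivalently, Durbin-Levinson gives phi_{kk} iteratively:
  phi_{11} = rho(1)
  phi_{kk} = [rho(k) - sum_{j=1..k-1} phi_{k-1,j} rho(k-j)]
            / [1 - sum_{j=1..k-1} phi_{k-1,j} rho(j)],
  phi_{k,j} = phi_{k-1,j} - phi_{kk} phi_{k-1,k-j},  j = 1..k-1.
Step k = 1:
  phi_11 = rho(1) = 0.8034.
Step k = 2:
  phi_22 = [rho(2) - phi_11 rho(1)] / [1 - phi_11 rho(1)] = [0.6826 - (0.8034)(0.8034)] / [1 - (0.8034)(0.8034)]
         = 0.03714844 / 0.35454844 = 0.1048.
Therefore phi_{22} = 0.1048.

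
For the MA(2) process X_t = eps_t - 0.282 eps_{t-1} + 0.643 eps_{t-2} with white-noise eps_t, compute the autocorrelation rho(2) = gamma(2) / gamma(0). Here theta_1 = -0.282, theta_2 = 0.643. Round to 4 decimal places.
\rho(2) = 0.4307

For an MA(q) process with theta_0 = 1, the autocovariance is
  gamma(k) = sigma^2 * sum_{i=0..q-k} theta_i * theta_{i+k},
and rho(k) = gamma(k) / gamma(0). Sigma^2 cancels.
  numerator   = (1)*(0.643) = 0.643.
  denominator = (1)^2 + (-0.282)^2 + (0.643)^2 = 1.492973.
  rho(2) = 0.643 / 1.492973 = 0.4307.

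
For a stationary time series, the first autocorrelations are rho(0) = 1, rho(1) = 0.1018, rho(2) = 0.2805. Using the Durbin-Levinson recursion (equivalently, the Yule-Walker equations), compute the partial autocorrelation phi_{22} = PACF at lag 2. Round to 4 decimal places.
\phi_{22} = 0.2730

The PACF at lag k is phi_{kk}, the last component of the solution
to the Yule-Walker system G_k phi = r_k where
  (G_k)_{ij} = rho(|i - j|), (r_k)_i = rho(i), i,j = 1..k.
Equivalently, Durbin-Levinson gives phi_{kk} iteratively:
  phi_{11} = rho(1)
  phi_{kk} = [rho(k) - sum_{j=1..k-1} phi_{k-1,j} rho(k-j)]
            / [1 - sum_{j=1..k-1} phi_{k-1,j} rho(j)],
  phi_{k,j} = phi_{k-1,j} - phi_{kk} phi_{k-1,k-j},  j = 1..k-1.
Step k = 1:
  phi_11 = rho(1) = 0.1018.
Step k = 2:
  phi_22 = [rho(2) - phi_11 rho(1)] / [1 - phi_11 rho(1)] = [0.2805 - (0.1018)(0.1018)] / [1 - (0.1018)(0.1018)]
         = 0.27013676 / 0.98963676 = 0.273.
Therefore phi_{22} = 0.2730.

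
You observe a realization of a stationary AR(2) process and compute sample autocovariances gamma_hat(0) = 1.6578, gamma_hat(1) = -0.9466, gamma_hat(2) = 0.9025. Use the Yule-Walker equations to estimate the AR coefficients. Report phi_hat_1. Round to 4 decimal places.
\hat\phi_{1} = -0.3860

The Yule-Walker equations for an AR(p) process read, in matrix form,
  Gamma_p phi = r_p,   with   (Gamma_p)_{ij} = gamma(|i - j|),
                       (r_p)_i = gamma(i),   i,j = 1..p.
Substitute the sample gammas (Toeplitz matrix and right-hand side of size 2):
  Gamma_p = [[1.6578, -0.9466], [-0.9466, 1.6578]]
  r_p     = [-0.9466, 0.9025]
Written out:
  1.6578 phi_1 - 0.9466 phi_2 = -0.9466
  -0.9466 phi_1 + 1.6578 phi_2 = 0.9025
Solve by Cramer's rule:
  det = gamma(0)^2 - gamma(1)^2 = (1.6578)^2 - (-0.9466)^2 = 2.74830084 - 0.89605156 = 1.85224928
  phi_hat_1 = [gamma(1) gamma(0) - gamma(1) gamma(2)] / det = [(-0.9466)(1.6578) - (-0.9466)(0.9025)] / 1.85224928 = -0.71496698 / 1.85224928 = -0.386
  phi_hat_2 = [gamma(0) gamma(2) - gamma(1)^2] / det = [(1.6578)(0.9025) - (-0.9466)^2] / 1.85224928 = 0.60011294 / 1.85224928 = 0.324
So phi_hat = [-0.3860, 0.3240].
Therefore phi_hat_1 = -0.3860.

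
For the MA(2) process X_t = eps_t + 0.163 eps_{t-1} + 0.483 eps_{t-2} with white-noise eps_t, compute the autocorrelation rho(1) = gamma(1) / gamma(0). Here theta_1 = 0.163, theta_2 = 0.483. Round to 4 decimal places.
\rho(1) = 0.1919

For an MA(q) process with theta_0 = 1, the autocovariance is
  gamma(k) = sigma^2 * sum_{i=0..q-k} theta_i * theta_{i+k},
and rho(k) = gamma(k) / gamma(0). Sigma^2 cancels.
  numerator   = (1)*(0.163) + (0.163)*(0.483) = 0.241729.
  denominator = (1)^2 + (0.163)^2 + (0.483)^2 = 1.259858.
  rho(1) = 0.241729 / 1.259858 = 0.1919.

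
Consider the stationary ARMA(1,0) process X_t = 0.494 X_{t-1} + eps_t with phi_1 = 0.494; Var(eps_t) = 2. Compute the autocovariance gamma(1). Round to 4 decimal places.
\gamma(1) = 1.3069

Multiply the model equation by X_{t-k} and take expectations. With theta_0 = psi_0 = 1 and psi_j the MA(infinity) weights, this gives
  gamma(k) - sum_i phi_i gamma(k-i) = c_k,
  c_k = sigma^2 * sum_{j=k..q} theta_j psi_{j-k}   (c_k = 0 for k > q),
using gamma(-m) = gamma(m).
Pure AR (q = 0): c_0 = sigma^2 = 2, c_k = 0 for k >= 1.
Equations for k = 0 and k = 1 (AR order 1):
  gamma(0) = phi_1 gamma(1) + c_0
  gamma(1) = phi_1 gamma(0) + c_1
Substituting the second into the first: gamma(0) (1 - phi_1^2) = c_0 + phi_1 c_1, so
  gamma(0) = c_0 / (1 - phi_1^2) = 2 / (1 - (0.494)^2) = 2 / 0.755964 = 2.645629.
  gamma(1) = phi_1 gamma(0) = (0.494)(2.645629) = 1.306941.
Therefore gamma(1) = 1.3069 (to 4 decimal places).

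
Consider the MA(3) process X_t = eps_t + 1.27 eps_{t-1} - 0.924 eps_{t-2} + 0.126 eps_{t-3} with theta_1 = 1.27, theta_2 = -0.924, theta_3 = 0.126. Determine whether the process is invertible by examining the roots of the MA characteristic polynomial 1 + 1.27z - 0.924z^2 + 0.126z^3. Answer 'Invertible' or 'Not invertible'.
\text{Not invertible}

The MA(q) characteristic polynomial is P(z) = 1 + 1.27z - 0.924z^2 + 0.126z^3.
Invertibility requires all roots to lie outside the unit circle, i.e. |z| > 1 for every root.
Degree 3: look for a simple real root z0 first, then factor out (1 - z/z0) and solve the remaining quadratic.
Testing z0 = 5: P(5) = 1 + (1.27)(5) + (-0.924)(5)^2 + (0.126)(5)^3
  = 1 + (6.35) + (-23.1) + (15.75) = 0.  So z_0 = 5 is a root, |z_0| = 5.
Divide out the factor (1 - 0.2 z) = (1 - z/z0) (since 1/z0 = 0.2):
  P(z) = (1 - 0.2 z)(1 + (1.47) z + (-0.63) z^2)
  [check: z-coef 1.47 - (0.2) = 1.27; z^2-coef -0.63 - (0.2)(1.47) = -0.924; z^3-coef -(0.2)(-0.63) = 0.126.]
Remaining roots from the quadratic factor 1 + (1.47) z + (-0.63) z^2:
  Set 1 + (1.47) z + (-0.63) z^2 = 0, i.e. a z^2 + b z + c = 0 with a = -0.63, b = 1.47, c = 1.
  Discriminant D = b^2 - 4ac = (1.47)^2 - 4*(-0.63)*1 = 2.1609 - (-2.52) = 4.6809.
  D >= 0, so the roots are real: z = (-b +/- sqrt(D)) / (2a) = (-1.47 +/- 2.163539) / (-1.26).
    z_1 = (-1.47 + 2.163539) / (-1.26) = -0.5504,   |z_1| = 0.5504.
    z_2 = (-1.47 - 2.163539) / (-1.26) = 2.8838,   |z_2| = 2.8838.
Moduli of all roots: 5.0000, 0.5504, 2.8838.
All moduli strictly greater than 1? No.
Verdict: Not invertible.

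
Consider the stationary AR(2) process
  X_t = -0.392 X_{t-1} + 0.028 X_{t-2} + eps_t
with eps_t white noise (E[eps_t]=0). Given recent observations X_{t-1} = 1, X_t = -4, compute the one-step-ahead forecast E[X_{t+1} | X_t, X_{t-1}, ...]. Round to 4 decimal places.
E[X_{t+1} \mid \mathcal F_t] = 1.5960

For an AR(p) model X_t = c + sum_i phi_i X_{t-i} + eps_t, the
one-step-ahead conditional mean is
  E[X_{t+1} | X_t, ...] = c + sum_i phi_i X_{t+1-i}.
Substitute known values:
  E[X_{t+1} | ...] = (-0.392) * (-4) + (0.028) * (1)
                   = 1.5960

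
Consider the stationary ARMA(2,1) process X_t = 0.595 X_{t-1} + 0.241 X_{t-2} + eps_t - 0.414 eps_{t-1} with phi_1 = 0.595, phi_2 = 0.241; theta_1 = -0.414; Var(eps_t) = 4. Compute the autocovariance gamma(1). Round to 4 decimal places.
\gamma(1) = 2.3291

Multiply the model equation by X_{t-k} and take expectations. With theta_0 = psi_0 = 1 and psi_j the MA(infinity) weights, this gives
  gamma(k) - sum_i phi_i gamma(k-i) = c_k,
  c_k = sigma^2 * sum_{j=k..q} theta_j psi_{j-k}   (c_k = 0 for k > q),
using gamma(-m) = gamma(m).
psi-weights needed (psi_j = theta_j + sum_i phi_i psi_{j-i}):
  psi_1 = theta_1 + phi_1 = -0.414 + (0.595) = 0.181
Right-hand sides:
  c_0 = sigma^2 (1 + theta_1 psi_1) = 4 * (1 + (-0.414)(0.181)) = 4 * 0.925066 = 3.700264
  c_1 = sigma^2 theta_1 = 4 * (-0.414) = -1.656
  c_2 = 0
Equations for k = 0, 1, 2 (AR order 2, c_2 = 0):
  (E0) gamma(0) = phi_1 gamma(1) + phi_2 gamma(2) + c_0
  (E1) gamma(1) = phi_1 gamma(0) + phi_2 gamma(1) + c_1
  (E2) gamma(2) = phi_1 gamma(1) + phi_2 gamma(0)
From (E1): gamma(1) = A gamma(0) + B with
  A = phi_1 / (1 - phi_2) = 0.595 / 0.759 = 0.783926,   B = c_1 / (1 - phi_2) = -1.656 / 0.759 = -2.181818.
Insert (E2) into (E0): gamma(0) (1 - phi_2^2) = phi_1 (1 + phi_2) gamma(1) + c_0.
  phi_1 (1 + phi_2) = (0.595)(1.241) = 0.738395,   1 - phi_2^2 = 0.941919.
Replace gamma(1) by A gamma(0) + B and collect gamma(0):
  gamma(0) [0.941919 - (0.738395)(0.783926)] = (0.738395)(-2.181818) + 3.700264
  gamma(0) * 0.363072 = 2.08922
  gamma(0) = 2.08922 / 0.363072 = 5.75429.
  gamma(1) = A gamma(0) + B = (0.783926)(5.75429) + (-2.181818) = 2.32912.
Therefore gamma(1) = 2.3291 (to 4 decimal places).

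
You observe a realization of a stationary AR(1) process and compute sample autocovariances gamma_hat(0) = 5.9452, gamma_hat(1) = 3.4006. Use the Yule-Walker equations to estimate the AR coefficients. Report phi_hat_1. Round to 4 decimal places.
\hat\phi_{1} = 0.5720

The Yule-Walker equations for an AR(p) process read, in matrix form,
  Gamma_p phi = r_p,   with   (Gamma_p)_{ij} = gamma(|i - j|),
                       (r_p)_i = gamma(i),   i,j = 1..p.
Substitute the sample gammas (Toeplitz matrix and right-hand side of size 1):
  Gamma_p = [[5.9452]]
  r_p     = [3.4006]
With p = 1 this is the single equation gamma(0) phi_1 = gamma(1):
  phi_hat_1 = gamma(1) / gamma(0) = 3.4006 / 5.9452 = 0.5720.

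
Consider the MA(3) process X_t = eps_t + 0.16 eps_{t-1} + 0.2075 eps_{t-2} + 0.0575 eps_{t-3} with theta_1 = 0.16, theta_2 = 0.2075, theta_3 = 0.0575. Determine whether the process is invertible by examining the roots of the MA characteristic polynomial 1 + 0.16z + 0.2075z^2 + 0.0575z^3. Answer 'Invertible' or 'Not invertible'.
\text{Invertible}

The MA(q) characteristic polynomial is P(z) = 1 + 0.16z + 0.2075z^2 + 0.0575z^3.
Invertibility requires all roots to lie outside the unit circle, i.e. |z| > 1 for every root.
Degree 3: look for a simple real root z0 first, then factor out (1 - z/z0) and solve the remaining quadratic.
Testing z0 = -4: P(-4) = 1 + (0.16)(-4) + (0.2075)(-4)^2 + (0.0575)(-4)^3
  = 1 + (-0.64) + (3.32) + (-3.68) = 0.  So z_0 = -4 is a root, |z_0| = 4.
Divide out the factor (1 + 0.25 z) = (1 - z/z0) (since 1/z0 = -0.25):
  P(z) = (1 + 0.25 z)(1 + (-0.09) z + (0.23) z^2)
  [check: z-coef -0.09 - (-0.25) = 0.16; z^2-coef 0.23 - (-0.25)(-0.09) = 0.2075; z^3-coef -(-0.25)(0.23) = 0.0575.]
Remaining roots from the quadratic factor 1 + (-0.09) z + (0.23) z^2:
  Set 1 + (-0.09) z + (0.23) z^2 = 0, i.e. a z^2 + b z + c = 0 with a = 0.23, b = -0.09, c = 1.
  Discriminant D = b^2 - 4ac = (-0.09)^2 - 4*(0.23)*1 = 0.0081 - (0.92) = -0.9119.
  D < 0, so the roots are the complex-conjugate pair z = (-b +/- i sqrt(-D)) / (2a) = 0.1957 +/- 2.0759i.
  For a conjugate pair |z|^2 = z * conj(z) = (product of roots) = c/a = 1/(0.23) = 4.347826, so |z| = sqrt(4.347826) = 2.0851 for both roots.
Moduli of all roots: 4.0000, 2.0851, 2.0851.
All moduli strictly greater than 1? Yes.
Verdict: Invertible.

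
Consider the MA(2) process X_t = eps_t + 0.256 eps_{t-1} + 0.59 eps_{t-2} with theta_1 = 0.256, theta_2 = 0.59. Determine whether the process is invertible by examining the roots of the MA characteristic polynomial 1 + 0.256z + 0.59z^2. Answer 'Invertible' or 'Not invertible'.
\text{Invertible}

The MA(q) characteristic polynomial is P(z) = 1 + 0.256z + 0.59z^2.
Invertibility requires all roots to lie outside the unit circle, i.e. |z| > 1 for every root.
Set 1 + (0.256) z + (0.59) z^2 = 0, i.e. a z^2 + b z + c = 0 with a = 0.59, b = 0.256, c = 1.
Discriminant D = b^2 - 4ac = (0.256)^2 - 4*(0.59)*1 = 0.065536 - (2.36) = -2.294464.
D < 0, so the roots are the complex-conjugate pair z = (-b +/- i sqrt(-D)) / (2a) = -0.2169 +/- 1.2837i.
For a conjugate pair |z|^2 = z * conj(z) = (product of roots) = c/a = 1/(0.59) = 1.694915, so |z| = sqrt(1.694915) = 1.3019 for both roots.
Moduli of all roots: 1.3019, 1.3019.
All moduli strictly greater than 1? Yes.
Verdict: Invertible.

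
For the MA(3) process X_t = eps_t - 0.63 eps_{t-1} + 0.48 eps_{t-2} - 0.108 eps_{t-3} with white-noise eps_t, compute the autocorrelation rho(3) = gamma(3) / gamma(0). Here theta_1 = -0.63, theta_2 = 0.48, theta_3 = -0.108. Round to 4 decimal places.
\rho(3) = -0.0659

For an MA(q) process with theta_0 = 1, the autocovariance is
  gamma(k) = sigma^2 * sum_{i=0..q-k} theta_i * theta_{i+k},
and rho(k) = gamma(k) / gamma(0). Sigma^2 cancels.
  numerator   = (1)*(-0.108) = -0.108.
  denominator = (1)^2 + (-0.63)^2 + (0.48)^2 + (-0.108)^2 = 1.638964.
  rho(3) = -0.108 / 1.638964 = -0.0659.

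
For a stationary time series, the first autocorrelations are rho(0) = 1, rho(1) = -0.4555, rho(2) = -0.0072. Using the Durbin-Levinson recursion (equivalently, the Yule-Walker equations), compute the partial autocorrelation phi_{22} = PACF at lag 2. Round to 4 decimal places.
\phi_{22} = -0.2709

The PACF at lag k is phi_{kk}, the last component of the solution
to the Yule-Walker system G_k phi = r_k where
  (G_k)_{ij} = rho(|i - j|), (r_k)_i = rho(i), i,j = 1..k.
Equivalently, Durbin-Levinson gives phi_{kk} iteratively:
  phi_{11} = rho(1)
  phi_{kk} = [rho(k) - sum_{j=1..k-1} phi_{k-1,j} rho(k-j)]
            / [1 - sum_{j=1..k-1} phi_{k-1,j} rho(j)],
  phi_{k,j} = phi_{k-1,j} - phi_{kk} phi_{k-1,k-j},  j = 1..k-1.
Step k = 1:
  phi_11 = rho(1) = -0.4555.
Step k = 2:
  phi_22 = [rho(2) - phi_11 rho(1)] / [1 - phi_11 rho(1)] = [-0.0072 - (-0.4555)(-0.4555)] / [1 - (-0.4555)(-0.4555)]
         = -0.21468025 / 0.79251975 = -0.2709.
Therefore phi_{22} = -0.2709.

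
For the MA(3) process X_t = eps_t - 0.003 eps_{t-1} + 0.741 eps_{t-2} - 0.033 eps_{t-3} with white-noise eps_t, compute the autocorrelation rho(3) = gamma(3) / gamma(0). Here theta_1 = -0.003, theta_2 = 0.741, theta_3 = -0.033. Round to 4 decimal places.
\rho(3) = -0.0213

For an MA(q) process with theta_0 = 1, the autocovariance is
  gamma(k) = sigma^2 * sum_{i=0..q-k} theta_i * theta_{i+k},
and rho(k) = gamma(k) / gamma(0). Sigma^2 cancels.
  numerator   = (1)*(-0.033) = -0.033.
  denominator = (1)^2 + (-0.003)^2 + (0.741)^2 + (-0.033)^2 = 1.550179.
  rho(3) = -0.033 / 1.550179 = -0.0213.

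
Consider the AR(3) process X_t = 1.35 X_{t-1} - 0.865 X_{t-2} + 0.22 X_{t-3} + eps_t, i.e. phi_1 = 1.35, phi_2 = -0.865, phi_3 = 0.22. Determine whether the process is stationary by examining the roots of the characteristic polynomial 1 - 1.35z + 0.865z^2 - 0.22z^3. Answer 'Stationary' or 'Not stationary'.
\text{Stationary}

The AR(p) characteristic polynomial is P(z) = 1 - 1.35z + 0.865z^2 - 0.22z^3.
Stationarity requires all roots to lie outside the unit circle, i.e. |z| > 1 for every root.
Degree 3: look for a simple real root z0 first, then factor out (1 - z/z0) and solve the remaining quadratic.
Testing z0 = 2: P(2) = 1 + (-1.35)(2) + (0.865)(2)^2 + (-0.22)(2)^3
  = 1 + (-2.7) + (3.46) + (-1.76) = 0.  So z_0 = 2 is a root, |z_0| = 2.
Divide out the factor (1 - 0.5 z) = (1 - z/z0) (since 1/z0 = 0.5):
  P(z) = (1 - 0.5 z)(1 + (-0.85) z + (0.44) z^2)
  [check: z-coef -0.85 - (0.5) = -1.35; z^2-coef 0.44 - (0.5)(-0.85) = 0.865; z^3-coef -(0.5)(0.44) = -0.22.]
Remaining roots from the quadratic factor 1 + (-0.85) z + (0.44) z^2:
  Set 1 + (-0.85) z + (0.44) z^2 = 0, i.e. a z^2 + b z + c = 0 with a = 0.44, b = -0.85, c = 1.
  Discriminant D = b^2 - 4ac = (-0.85)^2 - 4*(0.44)*1 = 0.7225 - (1.76) = -1.0375.
  D < 0, so the roots are the complex-conjugate pair z = (-b +/- i sqrt(-D)) / (2a) = 0.9659 +/- 1.1575i.
  For a conjugate pair |z|^2 = z * conj(z) = (product of roots) = c/a = 1/(0.44) = 2.272727, so |z| = sqrt(2.272727) = 1.5076 for both roots.
Moduli of all roots: 2.0000, 1.5076, 1.5076.
All moduli strictly greater than 1? Yes.
Verdict: Stationary.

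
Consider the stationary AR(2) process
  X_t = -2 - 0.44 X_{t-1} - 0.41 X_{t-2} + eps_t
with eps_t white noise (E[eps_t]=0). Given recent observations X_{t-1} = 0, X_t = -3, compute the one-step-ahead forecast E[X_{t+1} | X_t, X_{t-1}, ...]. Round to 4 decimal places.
E[X_{t+1} \mid \mathcal F_t] = -0.6800

For an AR(p) model X_t = c + sum_i phi_i X_{t-i} + eps_t, the
one-step-ahead conditional mean is
  E[X_{t+1} | X_t, ...] = c + sum_i phi_i X_{t+1-i}.
Substitute known values:
  E[X_{t+1} | ...] = -2 + (-0.44) * (-3) + (-0.41) * (0)
                   = -0.6800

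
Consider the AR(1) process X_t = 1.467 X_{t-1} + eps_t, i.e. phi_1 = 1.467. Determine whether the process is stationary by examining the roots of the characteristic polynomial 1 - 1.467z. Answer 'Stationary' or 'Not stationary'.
\text{Not stationary}

The AR(p) characteristic polynomial is P(z) = 1 - 1.467z.
Stationarity requires all roots to lie outside the unit circle, i.e. |z| > 1 for every root.
This is linear in z: 1 + (-1.467) z = 0  =>  z = -1/(-1.467) = 0.681663,  |z| = 0.681663.
Moduli of all roots: 0.6817.
All moduli strictly greater than 1? No.
Verdict: Not stationary.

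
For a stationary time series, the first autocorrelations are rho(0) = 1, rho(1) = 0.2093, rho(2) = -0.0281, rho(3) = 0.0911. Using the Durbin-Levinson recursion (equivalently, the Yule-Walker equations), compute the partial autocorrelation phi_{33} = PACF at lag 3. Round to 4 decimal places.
\phi_{33} = 0.1190

The PACF at lag k is phi_{kk}, the last component of the solution
to the Yule-Walker system G_k phi = r_k where
  (G_k)_{ij} = rho(|i - j|), (r_k)_i = rho(i), i,j = 1..k.
Equivalently, Durbin-Levinson gives phi_{kk} iteratively:
  phi_{11} = rho(1)
  phi_{kk} = [rho(k) - sum_{j=1..k-1} phi_{k-1,j} rho(k-j)]
            / [1 - sum_{j=1..k-1} phi_{k-1,j} rho(j)],
  phi_{k,j} = phi_{k-1,j} - phi_{kk} phi_{k-1,k-j},  j = 1..k-1.
Step k = 1:
  phi_11 = rho(1) = 0.2093.
Step k = 2:
  phi_22 = [rho(2) - phi_11 rho(1)] / [1 - phi_11 rho(1)] = [-0.0281 - (0.2093)(0.2093)] / [1 - (0.2093)(0.2093)]
         = -0.07190649 / 0.95619351 = -0.075201.
  Update: phi_21 = phi_11 - phi_22 phi_11 = 0.2093 - (-0.075201)(0.2093) = 0.22504.
Step k = 3:
  phi_33 = [rho(3) - phi_21 rho(2) - phi_22 rho(1)] / [1 - phi_21 rho(1) - phi_22 rho(2)]
    numerator   = 0.0911 - (0.22504)(-0.0281) - (-0.075201)(0.2093) = 0.11316313
    denominator = 1 - (0.22504)(0.2093) - (-0.075201)(-0.0281) = 0.95078609
  phi_33 = 0.11316313 / 0.95078609 = 0.119.
Therefore phi_{33} = 0.1190.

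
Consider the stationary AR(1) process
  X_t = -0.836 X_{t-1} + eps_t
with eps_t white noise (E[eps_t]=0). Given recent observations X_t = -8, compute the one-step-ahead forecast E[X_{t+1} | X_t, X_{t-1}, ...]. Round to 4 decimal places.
E[X_{t+1} \mid \mathcal F_t] = 6.6880

For an AR(p) model X_t = c + sum_i phi_i X_{t-i} + eps_t, the
one-step-ahead conditional mean is
  E[X_{t+1} | X_t, ...] = c + sum_i phi_i X_{t+1-i}.
Substitute known values:
  E[X_{t+1} | ...] = (-0.836) * (-8)
                   = 6.6880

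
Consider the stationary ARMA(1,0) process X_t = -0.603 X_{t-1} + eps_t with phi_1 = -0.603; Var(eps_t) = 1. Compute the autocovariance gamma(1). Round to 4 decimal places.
\gamma(1) = -0.9475

Multiply the model equation by X_{t-k} and take expectations. With theta_0 = psi_0 = 1 and psi_j the MA(infinity) weights, this gives
  gamma(k) - sum_i phi_i gamma(k-i) = c_k,
  c_k = sigma^2 * sum_{j=k..q} theta_j psi_{j-k}   (c_k = 0 for k > q),
using gamma(-m) = gamma(m).
Pure AR (q = 0): c_0 = sigma^2 = 1, c_k = 0 for k >= 1.
Equations for k = 0 and k = 1 (AR order 1):
  gamma(0) = phi_1 gamma(1) + c_0
  gamma(1) = phi_1 gamma(0) + c_1
Substituting the second into the first: gamma(0) (1 - phi_1^2) = c_0 + phi_1 c_1, so
  gamma(0) = c_0 / (1 - phi_1^2) = 1 / (1 - (-0.603)^2) = 1 / 0.636391 = 1.571361.
  gamma(1) = phi_1 gamma(0) = (-0.603)(1.571361) = -0.947531.
Therefore gamma(1) = -0.9475 (to 4 decimal places).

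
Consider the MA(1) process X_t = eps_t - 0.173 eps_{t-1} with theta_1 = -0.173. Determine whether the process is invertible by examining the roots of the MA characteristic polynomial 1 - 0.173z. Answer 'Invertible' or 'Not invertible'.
\text{Invertible}

The MA(q) characteristic polynomial is P(z) = 1 - 0.173z.
Invertibility requires all roots to lie outside the unit circle, i.e. |z| > 1 for every root.
This is linear in z: 1 + (-0.173) z = 0  =>  z = -1/(-0.173) = 5.780347,  |z| = 5.780347.
Moduli of all roots: 5.7803.
All moduli strictly greater than 1? Yes.
Verdict: Invertible.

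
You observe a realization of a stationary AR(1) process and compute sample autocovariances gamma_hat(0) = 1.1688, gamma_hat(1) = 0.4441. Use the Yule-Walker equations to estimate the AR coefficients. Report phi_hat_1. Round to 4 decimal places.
\hat\phi_{1} = 0.3800

The Yule-Walker equations for an AR(p) process read, in matrix form,
  Gamma_p phi = r_p,   with   (Gamma_p)_{ij} = gamma(|i - j|),
                       (r_p)_i = gamma(i),   i,j = 1..p.
Substitute the sample gammas (Toeplitz matrix and right-hand side of size 1):
  Gamma_p = [[1.1688]]
  r_p     = [0.4441]
With p = 1 this is the single equation gamma(0) phi_1 = gamma(1):
  phi_hat_1 = gamma(1) / gamma(0) = 0.4441 / 1.1688 = 0.3800.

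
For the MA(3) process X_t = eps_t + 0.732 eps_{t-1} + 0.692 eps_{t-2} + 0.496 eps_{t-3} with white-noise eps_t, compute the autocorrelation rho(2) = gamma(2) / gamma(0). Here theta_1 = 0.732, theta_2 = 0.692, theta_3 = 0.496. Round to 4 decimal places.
\rho(2) = 0.4667

For an MA(q) process with theta_0 = 1, the autocovariance is
  gamma(k) = sigma^2 * sum_{i=0..q-k} theta_i * theta_{i+k},
and rho(k) = gamma(k) / gamma(0). Sigma^2 cancels.
  numerator   = (1)*(0.692) + (0.732)*(0.496) = 1.055072.
  denominator = (1)^2 + (0.732)^2 + (0.692)^2 + (0.496)^2 = 2.260704.
  rho(2) = 1.055072 / 2.260704 = 0.4667.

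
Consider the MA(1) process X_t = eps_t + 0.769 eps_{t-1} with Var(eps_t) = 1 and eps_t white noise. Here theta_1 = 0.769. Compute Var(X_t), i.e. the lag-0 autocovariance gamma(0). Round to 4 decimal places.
\gamma(0) = 1.5914

For an MA(q) process X_t = eps_t + sum_i theta_i eps_{t-i} with
Var(eps_t) = sigma^2, the variance is
  gamma(0) = sigma^2 * (1 + sum_i theta_i^2).
  sum_i theta_i^2 = (0.769)^2 = 0.591361.
  gamma(0) = 1 * (1 + 0.591361) = 1 * 1.591361 = 1.591361, which rounds to 1.5914.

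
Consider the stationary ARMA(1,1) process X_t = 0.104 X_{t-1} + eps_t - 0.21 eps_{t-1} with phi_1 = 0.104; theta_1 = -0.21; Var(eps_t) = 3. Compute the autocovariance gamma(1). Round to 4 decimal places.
\gamma(1) = -0.3145

Multiply the model equation by X_{t-k} and take expectations. With theta_0 = psi_0 = 1 and psi_j the MA(infinity) weights, this gives
  gamma(k) - sum_i phi_i gamma(k-i) = c_k,
  c_k = sigma^2 * sum_{j=k..q} theta_j psi_{j-k}   (c_k = 0 for k > q),
using gamma(-m) = gamma(m).
psi-weights needed (psi_j = theta_j + sum_i phi_i psi_{j-i}):
  psi_1 = theta_1 + phi_1 = -0.21 + (0.104) = -0.106
Right-hand sides:
  c_0 = sigma^2 (1 + theta_1 psi_1) = 3 * (1 + (-0.21)(-0.106)) = 3 * 1.02226 = 3.06678
  c_1 = sigma^2 theta_1 = 3 * (-0.21) = -0.63
  c_2 = 0
Equations for k = 0 and k = 1 (AR order 1):
  gamma(0) = phi_1 gamma(1) + c_0
  gamma(1) = phi_1 gamma(0) + c_1
Substituting the second into the first: gamma(0) (1 - phi_1^2) = c_0 + phi_1 c_1, so
  gamma(0) = (c_0 + phi_1 c_1) / (1 - phi_1^2) = (3.06678 + (0.104)(-0.63)) / (1 - (0.104)^2) = 3.00126 / 0.989184 = 3.034077.
  gamma(1) = phi_1 gamma(0) + c_1 = (0.104)(3.034077) + (-0.63) = -0.314456.
Therefore gamma(1) = -0.3145 (to 4 decimal places).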